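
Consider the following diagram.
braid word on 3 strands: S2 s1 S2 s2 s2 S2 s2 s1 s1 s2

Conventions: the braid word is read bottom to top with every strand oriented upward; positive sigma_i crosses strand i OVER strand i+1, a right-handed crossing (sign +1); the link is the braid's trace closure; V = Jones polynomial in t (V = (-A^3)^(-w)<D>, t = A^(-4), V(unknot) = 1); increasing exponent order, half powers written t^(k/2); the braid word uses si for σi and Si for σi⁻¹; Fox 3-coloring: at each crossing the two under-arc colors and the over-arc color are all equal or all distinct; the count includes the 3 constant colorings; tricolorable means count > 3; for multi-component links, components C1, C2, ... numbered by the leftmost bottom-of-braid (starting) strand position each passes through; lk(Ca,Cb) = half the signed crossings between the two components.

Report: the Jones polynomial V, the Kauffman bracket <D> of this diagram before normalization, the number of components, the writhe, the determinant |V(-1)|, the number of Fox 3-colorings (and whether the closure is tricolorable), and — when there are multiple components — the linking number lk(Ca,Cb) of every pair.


V(t) = t + t^3 - t^4
bracket: -A^-4 + 1 + A^8, w = +4
1 component, writhe +4, over 10 crossings
det 3, colorings 9 of 3^10 — tricolorable
observation: det 3 = |V(-1)|; divisible by 3, so tricolorable


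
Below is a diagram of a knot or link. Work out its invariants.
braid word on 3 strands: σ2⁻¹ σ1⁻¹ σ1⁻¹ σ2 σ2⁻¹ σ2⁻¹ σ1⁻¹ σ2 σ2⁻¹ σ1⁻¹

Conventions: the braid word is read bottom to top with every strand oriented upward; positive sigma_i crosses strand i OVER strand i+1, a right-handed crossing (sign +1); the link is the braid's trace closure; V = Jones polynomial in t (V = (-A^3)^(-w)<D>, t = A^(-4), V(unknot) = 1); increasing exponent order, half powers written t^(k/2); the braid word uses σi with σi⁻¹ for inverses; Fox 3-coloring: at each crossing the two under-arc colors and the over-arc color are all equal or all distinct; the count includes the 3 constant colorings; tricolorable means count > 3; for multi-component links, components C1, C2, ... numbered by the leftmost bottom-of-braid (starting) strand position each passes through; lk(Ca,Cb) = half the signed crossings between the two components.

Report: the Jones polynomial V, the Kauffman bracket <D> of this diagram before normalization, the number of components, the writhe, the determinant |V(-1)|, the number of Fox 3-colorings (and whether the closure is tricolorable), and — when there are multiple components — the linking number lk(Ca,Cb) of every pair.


V(t) = 2t^-6 + t^-4 + t^-2
bracket: A^-10 + A^-2 + 2A^6, w = -6
3 components, writhe -6, over 10 crossings
lk(C1,C2) = -1
linking number lk(C1,C3) = -1
lk(C2,C3): -1
det 4, colorings 3 of 3^10 — not tricolorable
observation: det 4 = |V(-1)|; not divisible by 3, so not tricolorable


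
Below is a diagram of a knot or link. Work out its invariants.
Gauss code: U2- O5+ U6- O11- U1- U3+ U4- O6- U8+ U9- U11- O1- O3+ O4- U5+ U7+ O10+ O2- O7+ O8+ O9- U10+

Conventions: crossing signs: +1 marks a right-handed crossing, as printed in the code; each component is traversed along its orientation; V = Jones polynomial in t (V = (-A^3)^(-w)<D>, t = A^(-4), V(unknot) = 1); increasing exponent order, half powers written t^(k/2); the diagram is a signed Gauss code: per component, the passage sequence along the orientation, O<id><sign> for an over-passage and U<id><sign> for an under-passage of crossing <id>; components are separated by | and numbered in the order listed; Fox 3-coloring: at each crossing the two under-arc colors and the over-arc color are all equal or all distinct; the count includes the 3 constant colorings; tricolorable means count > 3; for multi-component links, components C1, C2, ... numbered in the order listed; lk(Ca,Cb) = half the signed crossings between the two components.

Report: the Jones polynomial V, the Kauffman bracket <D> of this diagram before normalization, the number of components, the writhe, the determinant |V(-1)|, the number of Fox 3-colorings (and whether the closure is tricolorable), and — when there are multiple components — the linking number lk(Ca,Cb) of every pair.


V(t) = -t^-4 + t^-3 + t^-1
bracket: -A - A^9 + A^13, w = -1
1 component, writhe -1, over 11 crossings
det 3, colorings 9 of 3^11 — tricolorable
observation: w = -1 shifts under R1 moves; the (-A^3)^(1) factor cancels that in V


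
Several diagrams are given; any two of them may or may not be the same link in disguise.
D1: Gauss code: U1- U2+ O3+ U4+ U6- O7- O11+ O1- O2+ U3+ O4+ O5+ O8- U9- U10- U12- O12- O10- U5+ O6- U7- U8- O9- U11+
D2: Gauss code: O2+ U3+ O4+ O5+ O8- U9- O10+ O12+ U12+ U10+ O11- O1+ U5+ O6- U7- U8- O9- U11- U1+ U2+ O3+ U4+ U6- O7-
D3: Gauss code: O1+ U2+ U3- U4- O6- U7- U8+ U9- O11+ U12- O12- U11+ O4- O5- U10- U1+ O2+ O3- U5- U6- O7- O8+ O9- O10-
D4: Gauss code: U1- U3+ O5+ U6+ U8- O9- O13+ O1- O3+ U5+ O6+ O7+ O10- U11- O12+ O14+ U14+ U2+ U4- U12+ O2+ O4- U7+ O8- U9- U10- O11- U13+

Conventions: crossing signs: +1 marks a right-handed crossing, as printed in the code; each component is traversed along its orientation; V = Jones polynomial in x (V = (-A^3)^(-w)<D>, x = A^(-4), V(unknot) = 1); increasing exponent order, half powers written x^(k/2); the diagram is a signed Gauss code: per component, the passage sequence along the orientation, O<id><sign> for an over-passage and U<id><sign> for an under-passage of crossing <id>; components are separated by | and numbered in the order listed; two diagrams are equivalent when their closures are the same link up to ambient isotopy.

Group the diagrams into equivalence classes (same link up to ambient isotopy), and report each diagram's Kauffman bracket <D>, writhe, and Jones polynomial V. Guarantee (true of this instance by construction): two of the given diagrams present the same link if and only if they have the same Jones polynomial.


classes: {D1, D2, D4} | {D3}
V(D1) = -x^-3 + 2x^-2 - 2x^-1 + 3 - 2x + 2x^2 - x^3  [12 crossings, <D> = -A^-18 + 2A^-14 - 2A^-10 + 3A^-6 - 2A^-2 + 2A^2 - A^6, w = -2]
D2 (bracket -A^-6 + 2A^-2 - 2A^2 + 3A^6 - 2A^10 + 2A^14 - A^18; 12 crossings at w = +2): V = -x^-3 + 2x^-2 - 2x^-1 + 3 - 2x + 2x^2 - x^3
V(D3) = -x^-4 + x^-3 + x^-1  (w -4, c 12, <D> = A^-8 + 1 - A^4)
V(D4) = -x^-3 + 2x^-2 - 2x^-1 + 3 - 2x + 2x^2 - x^3  [14 crossings, <D> = -A^-6 + 2A^-2 - 2A^2 + 3A^6 - 2A^10 + 2A^14 - A^18, w = +2]
note: 2 values of V(x) split the 4 diagrams


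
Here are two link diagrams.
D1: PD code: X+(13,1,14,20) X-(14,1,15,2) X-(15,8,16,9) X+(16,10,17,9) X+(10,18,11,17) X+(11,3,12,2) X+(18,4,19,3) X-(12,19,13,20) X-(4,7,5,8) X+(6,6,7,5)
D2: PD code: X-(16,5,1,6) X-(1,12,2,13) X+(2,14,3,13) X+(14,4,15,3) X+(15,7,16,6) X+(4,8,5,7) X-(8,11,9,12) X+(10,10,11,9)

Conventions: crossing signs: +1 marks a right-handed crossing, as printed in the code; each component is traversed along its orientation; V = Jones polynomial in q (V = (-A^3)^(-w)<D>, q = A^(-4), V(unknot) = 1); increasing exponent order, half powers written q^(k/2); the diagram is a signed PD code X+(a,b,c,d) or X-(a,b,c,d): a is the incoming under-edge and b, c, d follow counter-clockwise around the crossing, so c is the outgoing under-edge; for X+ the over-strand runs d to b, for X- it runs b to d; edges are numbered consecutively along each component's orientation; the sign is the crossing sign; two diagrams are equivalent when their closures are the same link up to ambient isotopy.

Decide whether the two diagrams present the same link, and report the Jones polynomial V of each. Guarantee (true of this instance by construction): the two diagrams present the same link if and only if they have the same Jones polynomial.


equivalent: yes
V(D1) = 1  (w +2, c 10, <D> = A^6)
D2 (bracket A^6; 8 crossings at w = +2): V = 1
why: Reidemeister moves carry D1 (10 crossings) to D2 (8)


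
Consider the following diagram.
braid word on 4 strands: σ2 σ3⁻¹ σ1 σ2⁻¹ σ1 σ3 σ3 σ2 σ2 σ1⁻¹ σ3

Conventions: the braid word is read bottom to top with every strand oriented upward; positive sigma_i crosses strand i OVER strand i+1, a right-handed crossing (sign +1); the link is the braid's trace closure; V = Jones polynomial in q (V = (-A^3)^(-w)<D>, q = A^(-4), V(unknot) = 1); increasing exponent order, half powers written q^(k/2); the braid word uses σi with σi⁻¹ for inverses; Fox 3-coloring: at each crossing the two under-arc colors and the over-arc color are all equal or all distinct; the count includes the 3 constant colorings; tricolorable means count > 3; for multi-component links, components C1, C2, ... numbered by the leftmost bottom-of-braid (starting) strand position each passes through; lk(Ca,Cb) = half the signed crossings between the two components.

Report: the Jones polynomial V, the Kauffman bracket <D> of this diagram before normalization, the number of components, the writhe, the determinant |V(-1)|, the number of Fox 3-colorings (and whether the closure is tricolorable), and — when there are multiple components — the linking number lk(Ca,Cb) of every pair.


V = q - q^2 + 2q^3 - q^4 + q^5 - q^6
<D> = A^-9 - A^-5 + A^-1 - 2A^3 + A^7 - A^11 (w = +5)
1 component over 11 crossings, w = +5
3 Fox colorings among 3^11, |V(-1)| = 7: not tricolorable
why: w = +5 shifts under R1 moves; the (-A^3)^(-5) factor cancels that in V


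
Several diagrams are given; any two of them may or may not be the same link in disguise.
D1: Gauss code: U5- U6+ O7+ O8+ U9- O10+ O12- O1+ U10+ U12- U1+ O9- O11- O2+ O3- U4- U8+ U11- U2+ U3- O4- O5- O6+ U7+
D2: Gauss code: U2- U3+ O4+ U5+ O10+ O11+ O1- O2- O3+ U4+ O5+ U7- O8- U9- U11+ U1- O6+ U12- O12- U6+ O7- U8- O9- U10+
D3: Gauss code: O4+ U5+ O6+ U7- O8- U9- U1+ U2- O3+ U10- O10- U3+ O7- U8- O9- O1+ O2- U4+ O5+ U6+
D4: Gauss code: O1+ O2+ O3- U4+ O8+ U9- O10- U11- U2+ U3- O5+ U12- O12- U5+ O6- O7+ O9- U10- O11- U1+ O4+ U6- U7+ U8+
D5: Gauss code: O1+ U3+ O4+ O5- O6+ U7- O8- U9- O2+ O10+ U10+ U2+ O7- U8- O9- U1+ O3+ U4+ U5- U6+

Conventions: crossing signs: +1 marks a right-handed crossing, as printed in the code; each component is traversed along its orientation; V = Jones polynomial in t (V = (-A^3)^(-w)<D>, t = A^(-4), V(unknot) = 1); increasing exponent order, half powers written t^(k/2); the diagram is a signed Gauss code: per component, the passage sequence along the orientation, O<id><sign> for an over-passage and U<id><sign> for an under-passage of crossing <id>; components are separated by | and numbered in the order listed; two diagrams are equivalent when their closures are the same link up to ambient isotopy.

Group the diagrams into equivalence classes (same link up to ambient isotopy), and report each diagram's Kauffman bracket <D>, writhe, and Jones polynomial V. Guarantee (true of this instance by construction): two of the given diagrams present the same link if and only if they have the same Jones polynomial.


equivalence classes: {D1} | {D2, D3, D4, D5}
D1 (bracket 1; 12 crossings at w = 0): V = 1
D2 (bracket -A^-12 + A^-8 - A^-4 + 3 - A^4 + A^8 - A^12; 12 crossings at w = 0): V = -t^-3 + t^-2 - t^-1 + 3 - t + t^2 - t^3
V(D3) = -t^-3 + t^-2 - t^-1 + 3 - t + t^2 - t^3  [10 crossings, <D> = -A^-12 + A^-8 - A^-4 + 3 - A^4 + A^8 - A^12, w = 0]
V(D4) = -t^-3 + t^-2 - t^-1 + 3 - t + t^2 - t^3  [12 crossings, <D> = -A^-12 + A^-8 - A^-4 + 3 - A^4 + A^8 - A^12, w = 0]
D5 (bracket -A^-6 + A^-2 - A^2 + 3A^6 - A^10 + A^14 - A^18; 10 crossings at w = +2): V = -t^-3 + t^-2 - t^-1 + 3 - t + t^2 - t^3
key observation: V(t) takes 2 values over 5 diagrams, fixing the grouping


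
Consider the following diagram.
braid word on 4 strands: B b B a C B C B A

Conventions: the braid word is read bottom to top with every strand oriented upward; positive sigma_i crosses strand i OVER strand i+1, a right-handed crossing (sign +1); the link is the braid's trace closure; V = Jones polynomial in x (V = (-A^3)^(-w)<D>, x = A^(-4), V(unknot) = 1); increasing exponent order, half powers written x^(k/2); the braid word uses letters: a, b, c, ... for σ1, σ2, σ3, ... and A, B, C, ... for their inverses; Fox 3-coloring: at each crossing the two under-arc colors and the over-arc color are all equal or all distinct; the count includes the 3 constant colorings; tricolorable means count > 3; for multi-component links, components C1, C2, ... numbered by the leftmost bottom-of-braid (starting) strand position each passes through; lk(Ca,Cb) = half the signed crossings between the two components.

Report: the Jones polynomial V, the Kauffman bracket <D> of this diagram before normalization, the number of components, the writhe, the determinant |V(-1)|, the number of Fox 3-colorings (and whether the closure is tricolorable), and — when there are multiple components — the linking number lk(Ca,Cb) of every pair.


Jones polynomial: V(x) = -x^-4 + x^-3 + x^-1
<D> = -A^-11 - A^-3 + A; writhe -5
components 1, writhe -5 (9 crossings)
3-colorings: 9 of 3^9, det 3 — tricolorable
note: V spans 3 powers of x: at least 3 crossings in any diagram


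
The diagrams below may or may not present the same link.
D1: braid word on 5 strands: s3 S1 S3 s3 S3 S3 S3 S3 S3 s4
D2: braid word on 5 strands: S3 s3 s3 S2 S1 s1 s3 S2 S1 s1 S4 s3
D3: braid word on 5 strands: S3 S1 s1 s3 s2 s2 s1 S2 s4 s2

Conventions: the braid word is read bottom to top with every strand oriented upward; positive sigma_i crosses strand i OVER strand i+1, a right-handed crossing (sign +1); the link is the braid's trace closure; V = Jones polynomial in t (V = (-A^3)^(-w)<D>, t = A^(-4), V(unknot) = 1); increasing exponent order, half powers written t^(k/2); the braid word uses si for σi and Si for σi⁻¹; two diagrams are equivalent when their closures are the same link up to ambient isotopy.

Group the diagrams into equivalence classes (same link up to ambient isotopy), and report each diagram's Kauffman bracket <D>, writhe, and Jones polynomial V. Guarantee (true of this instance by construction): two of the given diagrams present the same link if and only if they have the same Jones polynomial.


classes: {D1} | {D2} | {D3}
V(D1) = t^-6 + t^-3 + t^-2 + t^-1  [10 crossings, <D> = A^-8 + A^-4 + 1 + A^12, w = -4]
V(D2) = t^-2 + 1 + t + t^2 + t^3 - t^4  (w 0, c 12, <D> = -A^-16 + A^-12 + A^-8 + A^-4 + 1 + A^8)
V(D3) = 1 + t + t^2 + t^3  [10 crossings, <D> = 1 + A^4 + A^8 + A^12, w = +4]
note: 3 classes among 3 diagrams; unequal V(t) rules out equality


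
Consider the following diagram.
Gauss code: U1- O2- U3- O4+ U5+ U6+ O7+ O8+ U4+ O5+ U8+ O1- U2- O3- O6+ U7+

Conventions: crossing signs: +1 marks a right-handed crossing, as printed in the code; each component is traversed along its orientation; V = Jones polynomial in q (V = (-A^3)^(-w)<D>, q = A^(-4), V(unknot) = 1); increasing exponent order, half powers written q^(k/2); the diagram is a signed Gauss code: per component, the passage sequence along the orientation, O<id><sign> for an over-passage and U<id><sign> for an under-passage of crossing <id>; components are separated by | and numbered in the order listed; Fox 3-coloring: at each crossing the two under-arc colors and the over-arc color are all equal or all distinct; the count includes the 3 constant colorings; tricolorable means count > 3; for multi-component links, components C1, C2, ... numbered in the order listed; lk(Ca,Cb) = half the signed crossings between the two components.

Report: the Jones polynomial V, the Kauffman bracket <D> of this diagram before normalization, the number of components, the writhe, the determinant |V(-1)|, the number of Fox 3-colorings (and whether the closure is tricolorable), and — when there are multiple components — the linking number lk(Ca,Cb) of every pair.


Jones polynomial: V(q) = -q^-1 + 2 - q + 2q^2 - q^3 + q^4 - q^5
<D> = -A^-14 + A^-10 - A^-6 + 2A^-2 - A^2 + 2A^6 - A^10; writhe +2
components 1, writhe +2 (8 crossings)
3-colorings: 9 of 3^8, det 9 — tricolorable
note: |V(-1)| = 9: so tricolorable, since 3 divides 9


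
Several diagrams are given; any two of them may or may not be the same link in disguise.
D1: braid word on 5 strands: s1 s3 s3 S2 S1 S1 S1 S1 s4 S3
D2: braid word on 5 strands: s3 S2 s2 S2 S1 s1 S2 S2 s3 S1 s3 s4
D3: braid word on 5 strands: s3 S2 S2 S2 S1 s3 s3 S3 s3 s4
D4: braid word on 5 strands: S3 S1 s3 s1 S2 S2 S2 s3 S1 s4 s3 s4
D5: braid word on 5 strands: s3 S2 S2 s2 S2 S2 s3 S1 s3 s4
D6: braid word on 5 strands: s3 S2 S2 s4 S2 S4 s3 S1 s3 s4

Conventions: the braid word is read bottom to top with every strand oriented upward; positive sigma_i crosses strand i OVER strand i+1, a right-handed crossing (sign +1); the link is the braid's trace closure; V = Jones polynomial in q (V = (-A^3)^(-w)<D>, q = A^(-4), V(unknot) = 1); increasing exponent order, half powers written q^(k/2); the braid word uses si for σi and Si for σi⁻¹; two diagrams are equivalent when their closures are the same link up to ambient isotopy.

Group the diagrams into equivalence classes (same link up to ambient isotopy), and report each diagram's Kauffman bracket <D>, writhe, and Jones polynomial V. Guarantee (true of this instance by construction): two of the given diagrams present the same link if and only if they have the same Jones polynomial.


grouping into links: {D1} | {D2, D3, D4, D5, D6}
V(D1) = -q^-4 + q^-3 + q^-1  (w -2, c 10, <D> = A^-2 + A^6 - A^10)
V(D2) = -q^-3 + q^-2 - q^-1 + 3 - q + q^2 - q^3  [12 crossings, <D> = -A^-12 + A^-8 - A^-4 + 3 - A^4 + A^8 - A^12, w = 0]
V(D3) = -q^-3 + q^-2 - q^-1 + 3 - q + q^2 - q^3  [10 crossings, <D> = -A^-12 + A^-8 - A^-4 + 3 - A^4 + A^8 - A^12, w = 0]
D4 (bracket -A^-12 + A^-8 - A^-4 + 3 - A^4 + A^8 - A^12; 12 crossings at w = 0): V = -q^-3 + q^-2 - q^-1 + 3 - q + q^2 - q^3
V(D5) = -q^-3 + q^-2 - q^-1 + 3 - q + q^2 - q^3  (w 0, c 10, <D> = -A^-12 + A^-8 - A^-4 + 3 - A^4 + A^8 - A^12)
V(D6) = -q^-3 + q^-2 - q^-1 + 3 - q + q^2 - q^3  (w 0, c 10, <D> = -A^-12 + A^-8 - A^-4 + 3 - A^4 + A^8 - A^12)
key observation: V(q) takes 2 values over 6 diagrams, fixing the grouping


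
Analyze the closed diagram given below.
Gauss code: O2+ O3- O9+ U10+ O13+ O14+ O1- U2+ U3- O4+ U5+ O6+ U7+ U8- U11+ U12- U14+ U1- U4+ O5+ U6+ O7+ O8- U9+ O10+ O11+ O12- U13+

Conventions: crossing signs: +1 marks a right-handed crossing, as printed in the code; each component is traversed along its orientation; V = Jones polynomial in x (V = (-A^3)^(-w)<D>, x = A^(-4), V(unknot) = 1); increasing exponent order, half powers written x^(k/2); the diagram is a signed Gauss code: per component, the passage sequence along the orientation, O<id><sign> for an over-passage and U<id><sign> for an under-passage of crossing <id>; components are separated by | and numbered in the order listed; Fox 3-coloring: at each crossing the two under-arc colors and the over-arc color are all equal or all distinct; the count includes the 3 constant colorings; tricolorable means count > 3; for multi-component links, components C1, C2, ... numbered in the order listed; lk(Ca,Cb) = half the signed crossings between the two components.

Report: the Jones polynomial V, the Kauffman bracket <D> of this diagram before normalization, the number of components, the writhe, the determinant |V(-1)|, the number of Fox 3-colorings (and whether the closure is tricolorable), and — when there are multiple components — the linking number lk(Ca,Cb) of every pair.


Jones polynomial: V(x) = x^2 + 2x^4 - 2x^5 + x^6 - 2x^7 + x^8
<D> = A^-14 - 2A^-10 + A^-6 - 2A^-2 + 2A^2 + A^10; writhe +6
components 1, writhe +6 (14 crossings)
3-colorings: 27 of 3^14, det 9 — tricolorable
note: the span of V is 6, forcing >= 6 crossings in any diagram


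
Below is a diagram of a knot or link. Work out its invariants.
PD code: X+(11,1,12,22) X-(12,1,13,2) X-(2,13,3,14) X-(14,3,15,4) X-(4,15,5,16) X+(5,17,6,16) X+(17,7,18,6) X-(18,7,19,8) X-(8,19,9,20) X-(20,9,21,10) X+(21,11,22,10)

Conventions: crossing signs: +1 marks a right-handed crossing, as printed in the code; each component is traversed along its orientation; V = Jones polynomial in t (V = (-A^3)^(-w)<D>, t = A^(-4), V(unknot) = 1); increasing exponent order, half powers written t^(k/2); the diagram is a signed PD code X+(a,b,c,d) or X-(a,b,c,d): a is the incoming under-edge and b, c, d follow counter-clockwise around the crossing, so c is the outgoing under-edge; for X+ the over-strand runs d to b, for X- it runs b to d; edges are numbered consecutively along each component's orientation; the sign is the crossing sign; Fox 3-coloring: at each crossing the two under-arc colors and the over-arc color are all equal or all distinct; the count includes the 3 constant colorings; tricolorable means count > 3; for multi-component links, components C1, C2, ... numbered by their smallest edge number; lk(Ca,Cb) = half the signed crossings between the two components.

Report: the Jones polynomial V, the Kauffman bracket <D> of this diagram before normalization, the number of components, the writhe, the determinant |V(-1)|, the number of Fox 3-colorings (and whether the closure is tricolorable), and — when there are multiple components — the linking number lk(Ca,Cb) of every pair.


V(t) = -t^-4 + t^-3 + t^-1
bracket: -A^-5 - A^3 + A^7, w = -3
1 component, writhe -3, over 11 crossings
det 3, colorings 9 of 3^11 — tricolorable
observation: |V(-1)| = 3: so tricolorable, since 3 divides 3


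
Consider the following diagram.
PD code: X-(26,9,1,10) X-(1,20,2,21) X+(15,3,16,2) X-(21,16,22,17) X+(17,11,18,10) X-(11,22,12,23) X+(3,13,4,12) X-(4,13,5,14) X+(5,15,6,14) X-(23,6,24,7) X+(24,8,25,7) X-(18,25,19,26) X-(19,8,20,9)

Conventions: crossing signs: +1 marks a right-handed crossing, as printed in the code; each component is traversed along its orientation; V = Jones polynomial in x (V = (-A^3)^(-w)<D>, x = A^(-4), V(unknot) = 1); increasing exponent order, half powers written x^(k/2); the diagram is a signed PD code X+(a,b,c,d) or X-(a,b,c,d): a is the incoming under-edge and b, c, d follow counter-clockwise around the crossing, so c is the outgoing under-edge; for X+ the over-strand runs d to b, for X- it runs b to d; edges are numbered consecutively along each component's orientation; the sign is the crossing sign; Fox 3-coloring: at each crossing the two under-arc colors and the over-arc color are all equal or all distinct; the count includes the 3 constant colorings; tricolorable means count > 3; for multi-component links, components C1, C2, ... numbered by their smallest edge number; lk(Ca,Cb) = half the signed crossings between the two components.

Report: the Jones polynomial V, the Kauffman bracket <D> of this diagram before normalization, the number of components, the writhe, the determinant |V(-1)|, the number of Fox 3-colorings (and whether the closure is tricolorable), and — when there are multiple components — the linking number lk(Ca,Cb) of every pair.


Jones polynomial: V(x) = -x^-6 + 2x^-5 - 3x^-4 + 4x^-3 - 3x^-2 + 3x^-1 - 2 + x
<D> = -A^-13 + 2A^-9 - 3A^-5 + 3A^-1 - 4A^3 + 3A^7 - 2A^11 + A^15; writhe -3
components 1, writhe -3 (13 crossings)
3-colorings: 3 of 3^13, det 19 — not tricolorable
note: the span of V is 7, forcing >= 7 crossings in any diagram


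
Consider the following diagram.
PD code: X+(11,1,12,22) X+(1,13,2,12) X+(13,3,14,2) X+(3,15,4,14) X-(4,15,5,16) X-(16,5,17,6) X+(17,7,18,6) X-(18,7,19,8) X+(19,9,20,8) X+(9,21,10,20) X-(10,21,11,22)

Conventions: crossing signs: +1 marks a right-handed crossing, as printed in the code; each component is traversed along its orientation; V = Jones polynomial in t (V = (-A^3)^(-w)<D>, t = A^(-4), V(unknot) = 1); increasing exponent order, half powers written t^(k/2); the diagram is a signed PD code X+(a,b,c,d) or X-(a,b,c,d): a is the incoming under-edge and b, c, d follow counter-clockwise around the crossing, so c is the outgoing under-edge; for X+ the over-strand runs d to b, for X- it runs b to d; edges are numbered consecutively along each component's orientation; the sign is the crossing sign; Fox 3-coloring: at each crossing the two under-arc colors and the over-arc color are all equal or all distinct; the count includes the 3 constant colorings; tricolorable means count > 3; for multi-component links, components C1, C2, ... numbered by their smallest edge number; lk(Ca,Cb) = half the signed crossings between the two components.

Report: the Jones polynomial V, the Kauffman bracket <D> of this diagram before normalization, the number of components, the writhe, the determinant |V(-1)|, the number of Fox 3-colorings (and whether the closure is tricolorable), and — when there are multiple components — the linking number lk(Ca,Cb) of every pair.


V = t + t^3 - t^4
<D> = A^-7 - A^-3 - A^5 (w = +3)
1 component over 11 crossings, w = +3
9 Fox colorings among 3^11, |V(-1)| = 3: tricolorable
why: w = +3 shifts under R1 moves; the (-A^3)^(-3) factor cancels that in V


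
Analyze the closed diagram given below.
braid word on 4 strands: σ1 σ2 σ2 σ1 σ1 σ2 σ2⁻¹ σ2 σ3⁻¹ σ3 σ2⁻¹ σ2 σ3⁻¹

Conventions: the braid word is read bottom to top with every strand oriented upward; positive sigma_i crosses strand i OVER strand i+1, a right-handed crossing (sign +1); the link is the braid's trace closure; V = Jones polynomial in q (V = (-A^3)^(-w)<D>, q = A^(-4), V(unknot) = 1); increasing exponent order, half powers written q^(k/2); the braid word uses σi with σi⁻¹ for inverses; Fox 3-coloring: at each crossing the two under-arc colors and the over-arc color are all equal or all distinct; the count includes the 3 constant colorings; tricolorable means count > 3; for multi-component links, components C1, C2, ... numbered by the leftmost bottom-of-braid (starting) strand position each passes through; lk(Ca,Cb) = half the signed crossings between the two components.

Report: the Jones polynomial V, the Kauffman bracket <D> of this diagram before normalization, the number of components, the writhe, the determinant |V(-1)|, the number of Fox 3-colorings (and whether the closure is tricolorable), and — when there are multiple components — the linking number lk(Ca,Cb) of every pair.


Jones polynomial: V(q) = q^2 + q^4 - q^5 + q^6 - q^7
<D> = A^-13 - A^-9 + A^-5 - A^-1 - A^7; writhe +5
components 1, writhe +5 (13 crossings)
3-colorings: 3 of 3^13, det 5 — not tricolorable
note: V spans 5 powers of q: at least 5 crossings in any diagram


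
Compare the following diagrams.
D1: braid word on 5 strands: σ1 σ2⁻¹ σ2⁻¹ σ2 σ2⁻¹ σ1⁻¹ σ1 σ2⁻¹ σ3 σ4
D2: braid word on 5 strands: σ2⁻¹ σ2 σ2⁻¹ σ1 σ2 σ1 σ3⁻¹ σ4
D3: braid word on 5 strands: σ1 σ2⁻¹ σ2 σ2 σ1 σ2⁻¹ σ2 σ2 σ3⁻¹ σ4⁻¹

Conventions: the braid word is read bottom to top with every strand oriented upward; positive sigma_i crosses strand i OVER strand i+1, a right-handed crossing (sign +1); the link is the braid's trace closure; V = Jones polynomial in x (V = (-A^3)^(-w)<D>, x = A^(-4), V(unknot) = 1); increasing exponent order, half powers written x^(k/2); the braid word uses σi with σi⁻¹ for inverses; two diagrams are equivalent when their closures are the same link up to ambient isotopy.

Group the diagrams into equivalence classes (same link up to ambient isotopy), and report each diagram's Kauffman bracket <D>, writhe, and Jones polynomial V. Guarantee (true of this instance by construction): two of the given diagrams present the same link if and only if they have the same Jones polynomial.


grouping into links: {D1} | {D2} | {D3}
V(D1) = -x^-4 + x^-3 + x^-1  (w 0, c 10, <D> = A^4 + A^12 - A^16)
D2 (bracket A^6; 8 crossings at w = +2): V = 1
V(D3) = x + x^3 - x^4  (w +2, c 10, <D> = -A^-10 + A^-6 + A^2)
key observation: 3 classes among 3 diagrams; unequal V(x) rules out equality


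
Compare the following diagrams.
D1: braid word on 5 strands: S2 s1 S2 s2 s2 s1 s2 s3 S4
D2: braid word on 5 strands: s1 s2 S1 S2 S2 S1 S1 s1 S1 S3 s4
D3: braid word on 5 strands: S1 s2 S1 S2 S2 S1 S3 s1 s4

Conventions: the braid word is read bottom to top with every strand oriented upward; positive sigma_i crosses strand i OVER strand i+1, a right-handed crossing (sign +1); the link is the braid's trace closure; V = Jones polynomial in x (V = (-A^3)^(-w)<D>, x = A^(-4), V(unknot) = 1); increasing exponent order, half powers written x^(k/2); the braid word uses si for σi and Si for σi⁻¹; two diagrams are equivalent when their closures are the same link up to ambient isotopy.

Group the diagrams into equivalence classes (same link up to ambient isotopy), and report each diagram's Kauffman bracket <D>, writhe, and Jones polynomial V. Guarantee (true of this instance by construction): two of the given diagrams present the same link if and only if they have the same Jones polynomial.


equivalence classes: {D1} | {D2, D3}
D1 (bracket A^-1 + A^7; 9 crossings at w = +3): V = -x^(1/2) - x^(5/2)
V(D2) = -x^(-9/2) - x^(-5/2) + x^(-3/2) - x^(-1/2)  [11 crossings, <D> = A^-7 - A^-3 + A + A^9, w = -3]
V(D3) = -x^(-9/2) - x^(-5/2) + x^(-3/2) - x^(-1/2)  (w -3, c 9, <D> = A^-7 - A^-3 + A + A^9)
observation: 2 values of V(x) split the 3 diagrams


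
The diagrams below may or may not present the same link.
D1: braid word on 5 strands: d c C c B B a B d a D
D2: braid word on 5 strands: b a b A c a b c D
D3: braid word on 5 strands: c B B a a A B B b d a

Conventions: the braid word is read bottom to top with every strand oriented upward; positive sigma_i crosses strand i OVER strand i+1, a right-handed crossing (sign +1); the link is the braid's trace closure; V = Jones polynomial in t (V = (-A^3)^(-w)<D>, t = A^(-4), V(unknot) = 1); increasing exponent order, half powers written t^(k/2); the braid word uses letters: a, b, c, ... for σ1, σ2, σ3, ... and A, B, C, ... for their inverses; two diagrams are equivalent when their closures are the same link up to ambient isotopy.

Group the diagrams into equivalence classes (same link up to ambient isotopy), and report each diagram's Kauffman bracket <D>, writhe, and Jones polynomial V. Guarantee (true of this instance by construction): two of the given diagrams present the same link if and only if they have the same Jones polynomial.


equivalence classes: {D1, D3} | {D2}
D1 (bracket A^-3 - A + 2A^5 - A^9 + 2A^13 - A^17; 11 crossings at w = +1): V = t^(-7/2) - 2t^(-5/2) + t^(-3/2) - 2t^(-1/2) + t^(1/2) - t^(3/2)
V(D2) = -t^(3/2) - t^(7/2) + t^(9/2) - t^(11/2)  [9 crossings, <D> = A^-7 - A^-3 + A + A^9, w = +5]
D3 (bracket A^-3 - A + 2A^5 - A^9 + 2A^13 - A^17; 11 crossings at w = +1): V = t^(-7/2) - 2t^(-5/2) + t^(-3/2) - 2t^(-1/2) + t^(1/2) - t^(3/2)
key observation: 2 classes among 3 diagrams; unequal V(t) rules out equality


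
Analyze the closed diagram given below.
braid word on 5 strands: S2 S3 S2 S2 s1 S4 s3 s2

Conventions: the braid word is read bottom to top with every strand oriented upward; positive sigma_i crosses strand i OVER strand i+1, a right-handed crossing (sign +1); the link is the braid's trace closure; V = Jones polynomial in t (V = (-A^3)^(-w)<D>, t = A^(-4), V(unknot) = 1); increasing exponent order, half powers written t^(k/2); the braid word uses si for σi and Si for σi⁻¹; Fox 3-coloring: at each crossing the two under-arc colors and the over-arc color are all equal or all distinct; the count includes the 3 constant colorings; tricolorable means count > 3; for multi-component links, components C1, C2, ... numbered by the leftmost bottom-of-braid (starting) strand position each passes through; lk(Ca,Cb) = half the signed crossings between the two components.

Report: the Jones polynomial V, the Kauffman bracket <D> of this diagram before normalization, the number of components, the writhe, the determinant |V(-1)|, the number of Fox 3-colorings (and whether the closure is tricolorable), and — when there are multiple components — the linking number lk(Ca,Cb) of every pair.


Jones polynomial: V(t) = t^-3 + t^-2 + t^-1 + 1
<D> = A^-6 + A^-2 + A^2 + A^6; writhe -2
components 3, writhe -2 (8 crossings)
linking number lk(C1,C2) = 0
lk(C1,C3): -1
lk(C2,C3) = 0
3-colorings: 9 of 3^8, det 0 — tricolorable
note: the span of V is 3, within the link bound 8 + 3 - 1


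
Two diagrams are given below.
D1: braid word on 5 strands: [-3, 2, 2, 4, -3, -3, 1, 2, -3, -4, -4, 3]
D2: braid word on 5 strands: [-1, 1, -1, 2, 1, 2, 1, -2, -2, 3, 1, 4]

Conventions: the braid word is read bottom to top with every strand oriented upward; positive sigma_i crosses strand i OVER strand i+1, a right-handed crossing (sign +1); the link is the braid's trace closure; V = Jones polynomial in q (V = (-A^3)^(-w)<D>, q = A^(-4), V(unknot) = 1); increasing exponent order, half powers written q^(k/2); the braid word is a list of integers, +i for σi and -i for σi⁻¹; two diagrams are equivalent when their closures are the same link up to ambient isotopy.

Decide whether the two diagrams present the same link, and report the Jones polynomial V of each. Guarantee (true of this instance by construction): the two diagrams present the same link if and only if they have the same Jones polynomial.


equivalent: no
V(D1) = -q^-3 + 2q^-2 - 2q^-1 + 3 - 2q + 2q^2 - q^3  (w 0, c 12, <D> = -A^-12 + 2A^-8 - 2A^-4 + 3 - 2A^4 + 2A^8 - A^12)
D2 (bracket A^12; 12 crossings at w = +4): V = 1
why: V(q) takes 2 values over 2 diagrams, fixing the grouping


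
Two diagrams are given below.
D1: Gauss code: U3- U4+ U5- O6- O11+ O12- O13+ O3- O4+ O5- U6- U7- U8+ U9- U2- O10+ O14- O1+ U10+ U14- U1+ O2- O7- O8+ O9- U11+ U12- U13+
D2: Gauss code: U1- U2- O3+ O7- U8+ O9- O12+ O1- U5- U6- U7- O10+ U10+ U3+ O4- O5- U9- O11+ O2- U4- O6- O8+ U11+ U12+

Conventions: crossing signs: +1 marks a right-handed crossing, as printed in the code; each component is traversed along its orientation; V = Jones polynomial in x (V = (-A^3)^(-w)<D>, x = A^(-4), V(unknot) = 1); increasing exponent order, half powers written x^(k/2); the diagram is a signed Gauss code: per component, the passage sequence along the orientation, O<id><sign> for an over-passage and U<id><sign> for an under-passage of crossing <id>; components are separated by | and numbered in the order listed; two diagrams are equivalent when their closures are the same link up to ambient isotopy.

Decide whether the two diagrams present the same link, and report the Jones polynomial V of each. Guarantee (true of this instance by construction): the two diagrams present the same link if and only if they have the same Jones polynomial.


equivalent: no
V(D1) = 1  (w -2, c 14, <D> = A^-6)
D2 (bracket A^-2 + A^6 - A^10; 12 crossings at w = -2): V = -x^-4 + x^-3 + x^-1
why: comparing 2 Jones polynomials yields 2 groups


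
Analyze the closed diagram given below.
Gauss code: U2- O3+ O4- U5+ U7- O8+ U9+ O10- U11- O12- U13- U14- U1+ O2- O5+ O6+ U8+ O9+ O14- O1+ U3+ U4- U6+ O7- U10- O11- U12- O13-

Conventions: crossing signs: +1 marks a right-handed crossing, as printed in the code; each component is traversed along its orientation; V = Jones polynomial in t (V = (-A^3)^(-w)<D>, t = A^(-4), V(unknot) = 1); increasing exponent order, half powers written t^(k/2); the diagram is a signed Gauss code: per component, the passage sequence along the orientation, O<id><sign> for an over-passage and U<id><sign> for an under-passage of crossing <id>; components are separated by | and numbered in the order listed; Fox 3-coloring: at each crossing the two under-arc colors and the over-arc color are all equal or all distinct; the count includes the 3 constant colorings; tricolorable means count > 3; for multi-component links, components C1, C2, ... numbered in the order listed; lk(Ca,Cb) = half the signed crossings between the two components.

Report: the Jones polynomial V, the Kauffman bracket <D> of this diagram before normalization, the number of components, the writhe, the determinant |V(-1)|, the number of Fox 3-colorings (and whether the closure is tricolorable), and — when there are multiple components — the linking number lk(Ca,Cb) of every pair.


Jones polynomial: V(t) = -t^-6 + 2t^-5 - 3t^-4 + 4t^-3 - 4t^-2 + 4t^-1 - 2 + 2t - t^2
<D> = -A^-14 + 2A^-10 - 2A^-6 + 4A^-2 - 4A^2 + 4A^6 - 3A^10 + 2A^14 - A^18; writhe -2
components 1, writhe -2 (14 crossings)
3-colorings: 3 of 3^14, det 23 — not tricolorable
note: det 23 = |V(-1)|; not divisible by 3, so not tricolorable


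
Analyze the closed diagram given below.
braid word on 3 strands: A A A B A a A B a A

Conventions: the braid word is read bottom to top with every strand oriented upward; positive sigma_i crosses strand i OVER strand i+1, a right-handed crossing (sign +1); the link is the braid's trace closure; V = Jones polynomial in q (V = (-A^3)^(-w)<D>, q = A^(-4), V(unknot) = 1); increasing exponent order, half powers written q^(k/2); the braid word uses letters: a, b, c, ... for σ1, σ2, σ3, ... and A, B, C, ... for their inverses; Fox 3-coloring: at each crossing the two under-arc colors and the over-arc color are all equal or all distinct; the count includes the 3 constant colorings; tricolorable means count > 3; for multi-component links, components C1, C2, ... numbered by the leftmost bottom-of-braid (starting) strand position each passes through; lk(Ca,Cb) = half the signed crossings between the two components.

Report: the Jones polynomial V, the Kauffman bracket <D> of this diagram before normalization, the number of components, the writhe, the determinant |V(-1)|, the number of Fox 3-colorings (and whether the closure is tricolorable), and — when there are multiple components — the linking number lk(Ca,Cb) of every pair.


V = -q^-7 + q^-6 - q^-5 + q^-4 + q^-2
<D> = A^-10 + A^-2 - A^2 + A^6 - A^10 (w = -6)
1 component over 10 crossings, w = -6
3 Fox colorings among 3^10, |V(-1)| = 5: not tricolorable
why: w = -6 (over 10 crossings) is diagram-only; (-A^3)^(6) removes it from V


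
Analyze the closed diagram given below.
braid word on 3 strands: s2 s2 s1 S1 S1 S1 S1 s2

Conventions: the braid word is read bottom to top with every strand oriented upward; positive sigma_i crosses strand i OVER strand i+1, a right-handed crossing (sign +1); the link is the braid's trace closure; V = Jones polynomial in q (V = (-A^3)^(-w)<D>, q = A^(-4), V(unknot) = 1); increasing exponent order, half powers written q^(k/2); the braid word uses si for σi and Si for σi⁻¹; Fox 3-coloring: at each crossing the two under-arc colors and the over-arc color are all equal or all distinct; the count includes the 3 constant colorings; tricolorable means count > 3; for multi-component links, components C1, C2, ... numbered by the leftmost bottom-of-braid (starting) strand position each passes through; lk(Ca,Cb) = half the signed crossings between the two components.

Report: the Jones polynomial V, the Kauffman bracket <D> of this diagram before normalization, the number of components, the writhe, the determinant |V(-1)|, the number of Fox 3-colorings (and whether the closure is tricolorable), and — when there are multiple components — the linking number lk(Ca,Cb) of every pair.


V(q) = -q^-3 + q^-2 - q^-1 + 3 - q + q^2 - q^3
bracket: -A^-12 + A^-8 - A^-4 + 3 - A^4 + A^8 - A^12, w = 0
1 component, writhe 0, over 8 crossings
det 9, colorings 27 of 3^8 — tricolorable
observation: w = 0 (over 8 crossings) is diagram-only; (-A^3)^(0) removes it from V


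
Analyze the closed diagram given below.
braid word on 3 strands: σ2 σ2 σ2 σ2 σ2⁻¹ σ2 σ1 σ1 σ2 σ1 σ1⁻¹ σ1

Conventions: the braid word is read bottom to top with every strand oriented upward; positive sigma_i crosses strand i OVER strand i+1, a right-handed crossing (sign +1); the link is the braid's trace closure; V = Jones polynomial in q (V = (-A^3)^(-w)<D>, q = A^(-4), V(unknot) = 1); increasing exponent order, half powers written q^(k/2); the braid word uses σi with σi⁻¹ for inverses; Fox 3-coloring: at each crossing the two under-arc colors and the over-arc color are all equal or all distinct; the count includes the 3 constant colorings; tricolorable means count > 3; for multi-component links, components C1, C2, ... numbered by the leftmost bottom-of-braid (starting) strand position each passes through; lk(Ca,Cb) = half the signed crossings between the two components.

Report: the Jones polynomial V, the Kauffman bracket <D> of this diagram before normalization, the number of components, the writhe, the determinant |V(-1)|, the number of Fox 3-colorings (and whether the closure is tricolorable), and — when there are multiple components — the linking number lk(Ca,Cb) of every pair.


V = q^3 + q^5 - q^6 + q^7 - q^8 + q^9 - q^10
<D> = -A^-16 + A^-12 - A^-8 + A^-4 - 1 + A^4 + A^12 (w = +8)
1 component over 12 crossings, w = +8
3 Fox colorings among 3^12, |V(-1)| = 7: not tricolorable
why: w = +8 shifts under R1 moves; the (-A^3)^(-8) factor cancels that in V
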